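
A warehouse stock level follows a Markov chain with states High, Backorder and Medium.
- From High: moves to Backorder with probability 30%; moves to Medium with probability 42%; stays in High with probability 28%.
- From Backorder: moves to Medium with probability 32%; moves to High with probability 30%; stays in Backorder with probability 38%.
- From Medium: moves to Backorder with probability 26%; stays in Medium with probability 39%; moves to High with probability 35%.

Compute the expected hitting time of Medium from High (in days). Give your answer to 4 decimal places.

2.5814

Let t(s) be the expected number of days to first reach Medium from state s, with t(Medium) = 0. Conditioning on the first day:
t(High) = 1 + 0.28·t(High) + 0.3·t(Backorder)
t(Backorder) = 1 + 0.3·t(High) + 0.38·t(Backorder)
Solving: t(High) = 2.5814, t(Backorder) = 2.8620.
Expected days from High to Medium: 2.5814.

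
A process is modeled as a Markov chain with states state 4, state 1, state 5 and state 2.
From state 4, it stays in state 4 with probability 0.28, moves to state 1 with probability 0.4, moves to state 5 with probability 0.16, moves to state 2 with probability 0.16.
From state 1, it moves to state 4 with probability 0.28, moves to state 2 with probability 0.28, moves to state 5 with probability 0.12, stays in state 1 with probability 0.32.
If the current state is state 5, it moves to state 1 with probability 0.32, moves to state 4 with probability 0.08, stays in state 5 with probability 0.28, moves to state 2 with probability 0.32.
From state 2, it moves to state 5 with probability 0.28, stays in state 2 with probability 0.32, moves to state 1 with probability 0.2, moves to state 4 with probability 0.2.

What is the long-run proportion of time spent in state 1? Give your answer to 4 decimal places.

Let the stationary distribution be π with π = πP and π_1 + π_2 + π_3 + π_4 = 1.
π_1 = 0.28·π_1 + 0.28·π_2 + 0.08·π_3 + 0.2·π_4
π_2 = 0.4·π_1 + 0.32·π_2 + 0.32·π_3 + 0.2·π_4
π_3 = 0.16·π_1 + 0.12·π_2 + 0.28·π_3 + 0.28·π_4
Solving with the normalization constraint gives π = (0.2171, 0.3046, 0.2052, 0.2731).
So the stationary probability of state 1 is 0.3046.

0.3046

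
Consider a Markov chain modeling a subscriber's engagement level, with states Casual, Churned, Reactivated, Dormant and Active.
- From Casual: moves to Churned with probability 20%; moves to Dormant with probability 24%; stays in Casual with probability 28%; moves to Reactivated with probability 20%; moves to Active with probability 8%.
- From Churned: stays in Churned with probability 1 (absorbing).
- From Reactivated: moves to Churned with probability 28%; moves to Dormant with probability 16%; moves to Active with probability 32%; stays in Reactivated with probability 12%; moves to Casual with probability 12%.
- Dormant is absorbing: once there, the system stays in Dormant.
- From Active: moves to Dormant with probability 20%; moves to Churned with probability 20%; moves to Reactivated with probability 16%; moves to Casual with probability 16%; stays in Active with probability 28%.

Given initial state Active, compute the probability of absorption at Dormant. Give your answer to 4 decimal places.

0.4851

Let h(s) be the probability of absorption at Dormant starting from transient state s. Then h(Dormant) = 1 and h(Churned) = 0. By first-step analysis:
h(Casual) = 0.28·h(Casual) + 0.2·0 + 0.2·h(Reactivated) + 0.24·1 + 0.08·h(Active)
h(Reactivated) = 0.12·h(Casual) + 0.28·0 + 0.12·h(Reactivated) + 0.16·1 + 0.32·h(Active)
h(Active) = 0.16·h(Casual) + 0.2·0 + 0.16·h(Reactivated) + 0.2·1 + 0.28·h(Active)
Solving: h(Casual) = 0.5059, h(Reactivated) = 0.4272, h(Active) = 0.4851.
Starting from Active, the probability is 0.4851.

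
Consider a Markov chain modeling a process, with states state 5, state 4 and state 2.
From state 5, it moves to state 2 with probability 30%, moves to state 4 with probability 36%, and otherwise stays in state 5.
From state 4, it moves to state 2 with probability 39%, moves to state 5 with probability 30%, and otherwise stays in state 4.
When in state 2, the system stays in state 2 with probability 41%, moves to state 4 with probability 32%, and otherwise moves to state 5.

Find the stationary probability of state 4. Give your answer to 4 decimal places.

0.3287

Let the stationary distribution be π with π = πP and π_1 + π_2 + π_3 = 1.
π_1 = 0.34·π_1 + 0.3·π_2 + 0.27·π_3
π_2 = 0.36·π_1 + 0.31·π_2 + 0.32·π_3
Solving with the normalization constraint gives π = (0.3009, 0.3287, 0.3703).
So the stationary probability of state 4 is 0.3287.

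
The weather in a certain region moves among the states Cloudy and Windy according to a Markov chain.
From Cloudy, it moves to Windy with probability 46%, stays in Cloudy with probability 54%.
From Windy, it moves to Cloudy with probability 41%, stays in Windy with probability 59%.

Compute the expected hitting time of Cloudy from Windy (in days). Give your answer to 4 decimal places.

Let t(s) be the expected number of days to first reach Cloudy from state s, with t(Cloudy) = 0. Conditioning on the first day:
t(Windy) = 1 + 0.59·t(Windy)
Solving: t(Windy) = 2.4390.
Expected days from Windy to Cloudy: 2.4390.

2.4390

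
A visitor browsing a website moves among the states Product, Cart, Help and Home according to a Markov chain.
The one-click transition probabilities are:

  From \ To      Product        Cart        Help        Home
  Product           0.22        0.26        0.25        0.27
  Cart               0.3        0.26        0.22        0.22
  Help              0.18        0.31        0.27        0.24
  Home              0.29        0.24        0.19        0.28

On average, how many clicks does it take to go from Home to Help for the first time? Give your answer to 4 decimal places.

Let t(s) be the expected number of clicks to first reach Help from state s, with t(Help) = 0. Conditioning on the first click:
t(Product) = 1 + 0.22·t(Product) + 0.26·t(Cart) + 0.27·t(Home)
t(Cart) = 1 + 0.3·t(Product) + 0.26·t(Cart) + 0.22·t(Home)
t(Home) = 1 + 0.29·t(Product) + 0.24·t(Cart) + 0.28·t(Home)
Solving: t(Product) = 4.4099, t(Cart) = 4.5289, t(Home) = 4.6747.
Expected clicks from Home to Help: 4.6747.

4.6747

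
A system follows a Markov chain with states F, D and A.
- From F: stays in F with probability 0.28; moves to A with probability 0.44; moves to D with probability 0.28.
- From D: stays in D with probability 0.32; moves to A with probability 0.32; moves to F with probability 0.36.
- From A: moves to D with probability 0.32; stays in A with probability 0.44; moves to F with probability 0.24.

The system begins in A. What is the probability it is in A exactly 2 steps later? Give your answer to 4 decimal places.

0.4016

Sum over the intermediate state after 1 step:
P = P(A→F)·P(F→A) + P(A→D)·P(D→A) + P(A→A)·P(A→A)
  = 0.24×0.44 + 0.32×0.32 + 0.44×0.44
  = 0.1056 + 0.1024 + 0.1936 = 0.4016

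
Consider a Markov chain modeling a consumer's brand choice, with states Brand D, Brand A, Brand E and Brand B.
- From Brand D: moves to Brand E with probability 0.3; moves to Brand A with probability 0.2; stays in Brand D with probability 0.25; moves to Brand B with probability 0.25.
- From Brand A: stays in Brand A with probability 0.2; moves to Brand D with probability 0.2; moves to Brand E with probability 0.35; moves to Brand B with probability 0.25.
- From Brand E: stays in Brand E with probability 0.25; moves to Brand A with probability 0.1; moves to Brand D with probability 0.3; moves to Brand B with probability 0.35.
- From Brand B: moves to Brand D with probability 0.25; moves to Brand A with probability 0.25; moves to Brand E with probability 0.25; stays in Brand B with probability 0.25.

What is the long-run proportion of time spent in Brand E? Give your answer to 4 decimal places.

0.2813

Let the stationary distribution be π with π = πP and π_1 + π_2 + π_3 + π_4 = 1.
π_1 = 0.25·π_1 + 0.2·π_2 + 0.3·π_3 + 0.25·π_4
π_2 = 0.2·π_1 + 0.2·π_2 + 0.1·π_3 + 0.25·π_4
π_3 = 0.3·π_1 + 0.35·π_2 + 0.25·π_3 + 0.25·π_4
Solving with the normalization constraint gives π = (0.2548, 0.1858, 0.2813, 0.2781).
So the stationary probability of Brand E is 0.2813.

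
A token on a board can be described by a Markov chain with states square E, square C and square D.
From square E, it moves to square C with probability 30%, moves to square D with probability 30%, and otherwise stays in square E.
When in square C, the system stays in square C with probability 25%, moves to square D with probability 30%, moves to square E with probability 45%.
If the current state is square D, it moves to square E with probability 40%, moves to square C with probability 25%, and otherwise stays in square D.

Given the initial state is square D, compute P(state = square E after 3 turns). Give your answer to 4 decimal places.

Propagate the distribution vector 3 turns from square D.
After 0 turns: (0.0000, 0.0000, 1.0000)
After 1 turn: (0.4000, 0.2500, 0.3500)
After 2 turns: (0.4125, 0.2700, 0.3175)
After 3 turns: (0.4135, 0.2706, 0.3159)
P(in square E after 3 turns) = 0.4135

0.4135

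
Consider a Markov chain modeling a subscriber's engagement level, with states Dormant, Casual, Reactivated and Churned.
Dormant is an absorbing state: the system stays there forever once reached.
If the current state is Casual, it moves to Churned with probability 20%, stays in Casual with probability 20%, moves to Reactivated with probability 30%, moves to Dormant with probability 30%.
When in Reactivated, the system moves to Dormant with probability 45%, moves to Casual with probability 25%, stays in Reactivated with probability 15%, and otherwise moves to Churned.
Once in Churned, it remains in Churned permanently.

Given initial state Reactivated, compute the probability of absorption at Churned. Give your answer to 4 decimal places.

Let h(s) be the probability of absorption at Churned starting from transient state s. Then h(Churned) = 1 and h(Dormant) = 0. By first-step analysis:
h(Casual) = 0.3·0 + 0.2·h(Casual) + 0.3·h(Reactivated) + 0.2·1
h(Reactivated) = 0.45·0 + 0.25·h(Casual) + 0.15·h(Reactivated) + 0.15·1
Solving: h(Casual) = 0.3554, h(Reactivated) = 0.2810.
Starting from Reactivated, the probability is 0.2810.

0.2810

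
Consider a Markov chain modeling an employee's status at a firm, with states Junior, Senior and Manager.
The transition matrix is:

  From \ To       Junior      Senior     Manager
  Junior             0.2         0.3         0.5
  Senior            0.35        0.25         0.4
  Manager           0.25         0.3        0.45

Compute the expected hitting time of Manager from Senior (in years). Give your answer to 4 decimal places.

Let t(s) be the expected number of years to first reach Manager from state s, with t(Manager) = 0. Conditioning on the first year:
t(Junior) = 1 + 0.2·t(Junior) + 0.3·t(Senior)
t(Senior) = 1 + 0.35·t(Junior) + 0.25·t(Senior)
Solving: t(Junior) = 2.1212, t(Senior) = 2.3232.
Expected years from Senior to Manager: 2.3232.

2.3232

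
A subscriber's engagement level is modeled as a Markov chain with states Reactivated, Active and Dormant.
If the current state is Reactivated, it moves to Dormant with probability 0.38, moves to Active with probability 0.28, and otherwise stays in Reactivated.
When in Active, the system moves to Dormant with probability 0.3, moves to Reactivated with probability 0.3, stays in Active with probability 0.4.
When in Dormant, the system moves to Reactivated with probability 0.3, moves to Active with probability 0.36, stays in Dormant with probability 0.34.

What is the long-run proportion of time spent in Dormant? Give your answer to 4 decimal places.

Let the stationary distribution be π with π = πP and π_1 + π_2 + π_3 = 1.
π_1 = 0.34·π_1 + 0.3·π_2 + 0.3·π_3
π_2 = 0.28·π_1 + 0.4·π_2 + 0.36·π_3
Solving with the normalization constraint gives π = (0.3125, 0.3490, 0.3385).
So the stationary probability of Dormant is 0.3385.

0.3385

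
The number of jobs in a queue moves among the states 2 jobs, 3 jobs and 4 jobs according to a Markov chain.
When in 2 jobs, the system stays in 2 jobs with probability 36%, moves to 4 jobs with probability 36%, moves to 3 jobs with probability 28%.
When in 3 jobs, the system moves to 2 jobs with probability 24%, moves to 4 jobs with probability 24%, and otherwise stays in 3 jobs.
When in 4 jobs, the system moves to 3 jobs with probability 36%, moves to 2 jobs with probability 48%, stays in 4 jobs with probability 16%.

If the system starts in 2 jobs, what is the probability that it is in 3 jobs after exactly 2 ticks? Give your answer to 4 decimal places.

0.3760

Sum over the intermediate state after 1 tick:
P = P(2 jobs→2 jobs)·P(2 jobs→3 jobs) + P(2 jobs→3 jobs)·P(3 jobs→3 jobs) + P(2 jobs→4 jobs)·P(4 jobs→3 jobs)
  = 0.36×0.28 + 0.28×0.52 + 0.36×0.36
  = 0.1008 + 0.1456 + 0.1296 = 0.3760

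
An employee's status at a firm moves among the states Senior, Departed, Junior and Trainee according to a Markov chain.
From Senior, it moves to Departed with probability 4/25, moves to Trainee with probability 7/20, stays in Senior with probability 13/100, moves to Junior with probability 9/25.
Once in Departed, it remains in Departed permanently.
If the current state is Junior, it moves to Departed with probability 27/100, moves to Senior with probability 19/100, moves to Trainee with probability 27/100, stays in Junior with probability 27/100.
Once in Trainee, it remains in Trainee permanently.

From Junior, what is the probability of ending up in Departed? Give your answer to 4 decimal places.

0.4681

Let h(s) be the probability of absorption at Departed starting from transient state s. Then h(Departed) = 1 and h(Trainee) = 0. By first-step analysis:
h(Senior) = 0.13·h(Senior) + 0.16·1 + 0.36·h(Junior) + 0.35·0
h(Junior) = 0.19·h(Senior) + 0.27·1 + 0.27·h(Junior) + 0.27·0
Solving: h(Senior) = 0.3776, h(Junior) = 0.4681.
Starting from Junior, the probability is 0.4681.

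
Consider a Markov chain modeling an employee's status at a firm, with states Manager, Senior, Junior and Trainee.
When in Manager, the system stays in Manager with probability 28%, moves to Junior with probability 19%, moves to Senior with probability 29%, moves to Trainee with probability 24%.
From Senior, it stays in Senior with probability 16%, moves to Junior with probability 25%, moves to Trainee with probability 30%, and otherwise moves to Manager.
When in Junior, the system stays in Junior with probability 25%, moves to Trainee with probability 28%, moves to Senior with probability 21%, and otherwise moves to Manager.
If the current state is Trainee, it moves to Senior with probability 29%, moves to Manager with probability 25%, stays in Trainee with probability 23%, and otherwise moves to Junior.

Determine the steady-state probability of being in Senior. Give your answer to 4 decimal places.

0.2405

Let the stationary distribution be π with π = πP and π_1 + π_2 + π_3 + π_4 = 1.
π_1 = 0.28·π_1 + 0.29·π_2 + 0.26·π_3 + 0.25·π_4
π_2 = 0.29·π_1 + 0.16·π_2 + 0.21·π_3 + 0.29·π_4
π_3 = 0.19·π_1 + 0.25·π_2 + 0.25·π_3 + 0.23·π_4
Solving with the normalization constraint gives π = (0.2700, 0.2405, 0.2286, 0.2610).
So the stationary probability of Senior is 0.2405.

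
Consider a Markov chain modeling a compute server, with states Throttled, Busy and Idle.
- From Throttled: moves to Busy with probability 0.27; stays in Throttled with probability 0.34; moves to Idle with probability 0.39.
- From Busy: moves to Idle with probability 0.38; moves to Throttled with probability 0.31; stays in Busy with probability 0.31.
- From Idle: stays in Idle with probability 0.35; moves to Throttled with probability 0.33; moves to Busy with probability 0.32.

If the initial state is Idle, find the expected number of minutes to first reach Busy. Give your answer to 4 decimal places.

3.2967

Let t(s) be the expected number of minutes to first reach Busy from state s, with t(Busy) = 0. Conditioning on the first minute:
t(Throttled) = 1 + 0.34·t(Throttled) + 0.39·t(Idle)
t(Idle) = 1 + 0.33·t(Throttled) + 0.35·t(Idle)
Solving: t(Throttled) = 3.4632, t(Idle) = 3.2967.
Expected minutes from Idle to Busy: 3.2967.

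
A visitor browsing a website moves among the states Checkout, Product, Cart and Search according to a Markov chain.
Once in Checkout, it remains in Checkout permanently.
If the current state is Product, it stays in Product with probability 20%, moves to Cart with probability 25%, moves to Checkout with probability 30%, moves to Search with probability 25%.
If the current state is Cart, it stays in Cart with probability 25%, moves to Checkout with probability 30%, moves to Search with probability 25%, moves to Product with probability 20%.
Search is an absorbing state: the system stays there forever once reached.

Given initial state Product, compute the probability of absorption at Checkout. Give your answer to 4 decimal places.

Let h(s) be the probability of absorption at Checkout starting from transient state s. Then h(Checkout) = 1 and h(Search) = 0. By first-step analysis:
h(Product) = 0.3·1 + 0.2·h(Product) + 0.25·h(Cart) + 0.25·0
h(Cart) = 0.3·1 + 0.2·h(Product) + 0.25·h(Cart) + 0.25·0
Solving: h(Product) = 0.5455, h(Cart) = 0.5455.
Starting from Product, the probability is 0.5455.

0.5455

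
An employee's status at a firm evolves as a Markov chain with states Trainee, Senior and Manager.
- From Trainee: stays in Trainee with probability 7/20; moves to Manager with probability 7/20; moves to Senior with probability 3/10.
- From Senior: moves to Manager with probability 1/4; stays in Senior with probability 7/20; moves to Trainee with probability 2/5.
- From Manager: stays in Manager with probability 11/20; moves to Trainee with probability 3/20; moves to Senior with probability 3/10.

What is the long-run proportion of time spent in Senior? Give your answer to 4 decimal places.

0.3158

Let the stationary distribution be π with π = πP and π_1 + π_2 + π_3 = 1.
π_1 = 0.35·π_1 + 0.4·π_2 + 0.15·π_3
π_2 = 0.3·π_1 + 0.35·π_2 + 0.3·π_3
Solving with the normalization constraint gives π = (0.2862, 0.3158, 0.3980).
So the stationary probability of Senior is 0.3158.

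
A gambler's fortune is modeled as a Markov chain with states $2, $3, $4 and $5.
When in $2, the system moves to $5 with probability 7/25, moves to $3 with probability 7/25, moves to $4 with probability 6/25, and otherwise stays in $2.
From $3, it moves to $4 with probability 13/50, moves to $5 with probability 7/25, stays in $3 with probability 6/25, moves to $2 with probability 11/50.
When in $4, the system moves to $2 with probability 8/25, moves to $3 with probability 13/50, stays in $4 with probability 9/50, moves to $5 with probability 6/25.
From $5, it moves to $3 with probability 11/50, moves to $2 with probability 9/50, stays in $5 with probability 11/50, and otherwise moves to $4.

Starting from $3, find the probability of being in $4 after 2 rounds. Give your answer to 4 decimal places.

Propagate the distribution vector 2 rounds from $3.
After 0 rounds: (0.0000, 1.0000, 0.0000, 0.0000)
After 1 round: (0.2200, 0.2400, 0.2600, 0.2800)
After 2 rounds: (0.2304, 0.2484, 0.2684, 0.2528)
P(in $4 after 2 rounds) = 0.2684

0.2684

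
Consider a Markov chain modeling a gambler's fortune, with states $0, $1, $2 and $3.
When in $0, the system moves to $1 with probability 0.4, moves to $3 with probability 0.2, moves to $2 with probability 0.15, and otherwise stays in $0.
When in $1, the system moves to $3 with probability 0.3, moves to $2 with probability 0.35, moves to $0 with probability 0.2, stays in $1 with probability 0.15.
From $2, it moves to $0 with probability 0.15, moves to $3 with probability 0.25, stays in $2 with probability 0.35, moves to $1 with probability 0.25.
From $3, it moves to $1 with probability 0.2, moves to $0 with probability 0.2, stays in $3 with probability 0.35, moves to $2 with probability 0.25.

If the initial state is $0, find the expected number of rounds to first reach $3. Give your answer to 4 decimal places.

Let t(s) be the expected number of rounds to first reach $3 from state s, with t($3) = 0. Conditioning on the first round:
t($0) = 1 + 0.25·t($0) + 0.4·t($1) + 0.15·t($2)
t($1) = 1 + 0.2·t($0) + 0.15·t($1) + 0.35·t($2)
t($2) = 1 + 0.15·t($0) + 0.25·t($1) + 0.35·t($2)
Solving: t($0) = 4.1345, t($1) = 3.7732, t($2) = 3.9438.
Expected rounds from $0 to $3: 4.1345.

4.1345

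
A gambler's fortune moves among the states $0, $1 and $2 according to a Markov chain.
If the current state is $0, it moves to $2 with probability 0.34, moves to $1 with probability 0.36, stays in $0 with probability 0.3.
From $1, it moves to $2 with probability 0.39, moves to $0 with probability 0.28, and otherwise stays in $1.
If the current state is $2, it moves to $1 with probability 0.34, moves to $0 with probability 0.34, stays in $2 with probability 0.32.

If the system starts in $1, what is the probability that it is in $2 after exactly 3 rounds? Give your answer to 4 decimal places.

0.3501

Propagate the distribution vector 3 rounds from $1.
After 0 rounds: (0.0000, 1.0000, 0.0000)
After 1 round: (0.2800, 0.3300, 0.3900)
After 2 rounds: (0.3090, 0.3423, 0.3487)
After 3 rounds: (0.3071, 0.3428, 0.3501)
P(in $2 after 3 rounds) = 0.3501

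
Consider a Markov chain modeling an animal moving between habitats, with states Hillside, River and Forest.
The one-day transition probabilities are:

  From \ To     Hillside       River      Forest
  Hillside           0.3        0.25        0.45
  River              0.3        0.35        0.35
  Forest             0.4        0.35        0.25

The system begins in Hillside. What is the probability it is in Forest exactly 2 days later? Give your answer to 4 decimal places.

0.3350

Sum over the intermediate state after 1 day:
P = P(Hillside→Hillside)·P(Hillside→Forest) + P(Hillside→River)·P(River→Forest) + P(Hillside→Forest)·P(Forest→Forest)
  = 0.3×0.45 + 0.25×0.35 + 0.45×0.25
  = 0.1350 + 0.0875 + 0.1125 = 0.3350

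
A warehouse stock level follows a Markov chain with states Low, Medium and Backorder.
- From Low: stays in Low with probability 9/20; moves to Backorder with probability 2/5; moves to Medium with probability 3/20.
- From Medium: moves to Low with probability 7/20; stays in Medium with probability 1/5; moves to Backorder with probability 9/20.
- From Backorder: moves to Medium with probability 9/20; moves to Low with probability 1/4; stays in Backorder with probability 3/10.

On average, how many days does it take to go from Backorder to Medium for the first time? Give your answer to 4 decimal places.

2.8070

Let t(s) be the expected number of days to first reach Medium from state s, with t(Medium) = 0. Conditioning on the first day:
t(Low) = 1 + 0.45·t(Low) + 0.4·t(Backorder)
t(Backorder) = 1 + 0.25·t(Low) + 0.3·t(Backorder)
Solving: t(Low) = 3.8596, t(Backorder) = 2.8070.
Expected days from Backorder to Medium: 2.8070.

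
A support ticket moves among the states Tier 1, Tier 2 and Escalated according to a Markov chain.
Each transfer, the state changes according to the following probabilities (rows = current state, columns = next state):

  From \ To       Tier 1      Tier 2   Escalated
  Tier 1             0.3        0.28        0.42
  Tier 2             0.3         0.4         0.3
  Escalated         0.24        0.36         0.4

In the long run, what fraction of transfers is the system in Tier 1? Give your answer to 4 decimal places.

Let the stationary distribution be π with π = πP and π_1 + π_2 + π_3 = 1.
π_1 = 0.3·π_1 + 0.3·π_2 + 0.24·π_3
π_2 = 0.28·π_1 + 0.4·π_2 + 0.36·π_3
Solving with the normalization constraint gives π = (0.2778, 0.3519, 0.3704).
So the stationary probability of Tier 1 is 0.2778.

0.2778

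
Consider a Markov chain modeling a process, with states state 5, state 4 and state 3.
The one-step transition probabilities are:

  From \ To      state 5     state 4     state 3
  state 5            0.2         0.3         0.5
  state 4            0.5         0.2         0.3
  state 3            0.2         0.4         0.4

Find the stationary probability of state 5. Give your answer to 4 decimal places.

0.2927

Let the stationary distribution be π with π = πP and π_1 + π_2 + π_3 = 1.
π_1 = 0.2·π_1 + 0.5·π_2 + 0.2·π_3
π_2 = 0.3·π_1 + 0.2·π_2 + 0.4·π_3
Solving with the normalization constraint gives π = (0.2927, 0.3089, 0.3984).
So the stationary probability of state 5 is 0.2927.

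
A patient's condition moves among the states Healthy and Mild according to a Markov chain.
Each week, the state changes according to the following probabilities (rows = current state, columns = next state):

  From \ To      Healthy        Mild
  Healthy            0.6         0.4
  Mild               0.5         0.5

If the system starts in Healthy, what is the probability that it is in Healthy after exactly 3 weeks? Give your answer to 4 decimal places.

0.5560

Propagate the distribution vector 3 weeks from Healthy.
After 0 weeks: (1.0000, 0.0000)
After 1 week: (0.6000, 0.4000)
After 2 weeks: (0.5600, 0.4400)
After 3 weeks: (0.5560, 0.4440)
P(in Healthy after 3 weeks) = 0.5560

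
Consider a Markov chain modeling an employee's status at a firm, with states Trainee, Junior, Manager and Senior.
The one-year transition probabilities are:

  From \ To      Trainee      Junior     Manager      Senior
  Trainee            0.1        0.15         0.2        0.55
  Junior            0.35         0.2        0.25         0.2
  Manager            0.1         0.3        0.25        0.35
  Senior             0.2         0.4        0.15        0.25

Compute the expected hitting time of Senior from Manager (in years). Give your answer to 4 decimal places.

2.8990

Let t(s) be the expected number of years to first reach Senior from state s, with t(Senior) = 0. Conditioning on the first year:
t(Trainee) = 1 + 0.1·t(Trainee) + 0.15·t(Junior) + 0.2·t(Manager)
t(Junior) = 1 + 0.35·t(Trainee) + 0.2·t(Junior) + 0.25·t(Manager)
t(Manager) = 1 + 0.1·t(Trainee) + 0.3·t(Junior) + 0.25·t(Manager)
Solving: t(Trainee) = 2.2810, t(Junior) = 3.1539, t(Manager) = 2.8990.
Expected years from Manager to Senior: 2.8990.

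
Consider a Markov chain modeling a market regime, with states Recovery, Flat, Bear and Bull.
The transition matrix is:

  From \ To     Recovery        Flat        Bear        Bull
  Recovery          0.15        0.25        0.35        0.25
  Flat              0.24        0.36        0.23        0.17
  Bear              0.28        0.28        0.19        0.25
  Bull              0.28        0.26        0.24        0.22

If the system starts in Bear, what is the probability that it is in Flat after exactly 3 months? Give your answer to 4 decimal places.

Propagate the distribution vector 3 months from Bear.
After 0 months: (0.0000, 0.0000, 1.0000, 0.0000)
After 1 month: (0.2800, 0.2800, 0.1900, 0.2500)
After 2 months: (0.2324, 0.2890, 0.2585, 0.2201)
After 3 months: (0.2382, 0.2917, 0.2497, 0.2203)
P(in Flat after 3 months) = 0.2917

0.2917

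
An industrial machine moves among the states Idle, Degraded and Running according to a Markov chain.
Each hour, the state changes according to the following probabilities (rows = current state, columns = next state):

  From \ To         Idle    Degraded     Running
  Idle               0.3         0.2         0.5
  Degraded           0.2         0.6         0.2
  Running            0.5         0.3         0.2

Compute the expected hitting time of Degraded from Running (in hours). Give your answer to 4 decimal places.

3.8710

Let t(s) be the expected number of hours to first reach Degraded from state s, with t(Degraded) = 0. Conditioning on the first hour:
t(Idle) = 1 + 0.3·t(Idle) + 0.5·t(Running)
t(Running) = 1 + 0.5·t(Idle) + 0.2·t(Running)
Solving: t(Idle) = 4.1935, t(Running) = 3.8710.
Expected hours from Running to Degraded: 3.8710.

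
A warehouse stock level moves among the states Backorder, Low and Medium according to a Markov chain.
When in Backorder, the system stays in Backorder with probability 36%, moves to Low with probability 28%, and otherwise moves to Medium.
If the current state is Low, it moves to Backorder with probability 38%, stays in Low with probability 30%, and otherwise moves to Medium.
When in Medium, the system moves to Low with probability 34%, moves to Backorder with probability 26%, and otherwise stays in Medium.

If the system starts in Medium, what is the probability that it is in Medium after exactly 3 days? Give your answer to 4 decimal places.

0.3621

Propagate the distribution vector 3 days from Medium.
After 0 days: (0.0000, 0.0000, 1.0000)
After 1 day: (0.2600, 0.3400, 0.4000)
After 2 days: (0.3268, 0.3108, 0.3624)
After 3 days: (0.3300, 0.3080, 0.3621)
P(in Medium after 3 days) = 0.3621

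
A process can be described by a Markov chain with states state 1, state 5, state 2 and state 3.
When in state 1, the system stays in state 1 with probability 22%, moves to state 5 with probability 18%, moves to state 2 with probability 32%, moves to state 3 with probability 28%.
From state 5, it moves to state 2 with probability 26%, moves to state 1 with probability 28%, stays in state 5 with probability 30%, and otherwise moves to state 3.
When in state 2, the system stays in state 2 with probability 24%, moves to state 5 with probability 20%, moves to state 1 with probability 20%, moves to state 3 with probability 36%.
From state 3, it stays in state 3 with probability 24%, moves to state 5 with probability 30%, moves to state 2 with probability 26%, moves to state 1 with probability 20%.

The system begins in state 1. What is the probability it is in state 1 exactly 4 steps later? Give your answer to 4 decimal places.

Propagate the distribution vector 4 steps from state 1.
After 0 steps: (1.0000, 0.0000, 0.0000, 0.0000)
After 1 step: (0.2200, 0.1800, 0.3200, 0.2800)
After 2 steps: (0.2188, 0.2416, 0.2668, 0.2728)
After 3 steps: (0.2237, 0.2471, 0.2678, 0.2614)
After 4 steps: (0.2242, 0.2464, 0.2681, 0.2613)
P(in state 1 after 4 steps) = 0.2242

0.2242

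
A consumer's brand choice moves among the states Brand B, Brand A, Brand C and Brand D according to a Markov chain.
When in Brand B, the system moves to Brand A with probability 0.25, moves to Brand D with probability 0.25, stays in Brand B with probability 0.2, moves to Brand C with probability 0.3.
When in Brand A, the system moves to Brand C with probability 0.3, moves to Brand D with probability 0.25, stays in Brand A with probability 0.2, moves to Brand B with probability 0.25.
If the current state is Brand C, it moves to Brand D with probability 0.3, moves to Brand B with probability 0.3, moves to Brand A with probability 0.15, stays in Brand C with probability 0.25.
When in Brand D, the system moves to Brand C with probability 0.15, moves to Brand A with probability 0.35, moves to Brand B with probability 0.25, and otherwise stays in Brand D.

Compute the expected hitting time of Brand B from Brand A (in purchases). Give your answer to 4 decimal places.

3.8108

Let t(s) be the expected number of purchases to first reach Brand B from state s, with t(Brand B) = 0. Conditioning on the first purchase:
t(Brand A) = 1 + 0.2·t(Brand A) + 0.3·t(Brand C) + 0.25·t(Brand D)
t(Brand C) = 1 + 0.15·t(Brand A) + 0.25·t(Brand C) + 0.3·t(Brand D)
t(Brand D) = 1 + 0.35·t(Brand A) + 0.15·t(Brand C) + 0.25·t(Brand D)
Solving: t(Brand A) = 3.8108, t(Brand C) = 3.6306, t(Brand D) = 3.8378.
Expected purchases from Brand A to Brand B: 3.8108.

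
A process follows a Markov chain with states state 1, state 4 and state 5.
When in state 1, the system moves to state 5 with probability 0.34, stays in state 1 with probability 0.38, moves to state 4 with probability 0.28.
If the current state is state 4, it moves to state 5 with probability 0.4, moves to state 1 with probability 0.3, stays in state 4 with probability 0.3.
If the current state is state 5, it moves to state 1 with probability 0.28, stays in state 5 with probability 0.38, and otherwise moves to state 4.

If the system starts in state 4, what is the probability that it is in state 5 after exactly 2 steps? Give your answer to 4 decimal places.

Sum over the intermediate state after 1 step:
P = P(state 4→state 1)·P(state 1→state 5) + P(state 4→state 4)·P(state 4→state 5) + P(state 4→state 5)·P(state 5→state 5)
  = 0.3×0.34 + 0.3×0.4 + 0.4×0.38
  = 0.1020 + 0.1200 + 0.1520 = 0.3740

0.3740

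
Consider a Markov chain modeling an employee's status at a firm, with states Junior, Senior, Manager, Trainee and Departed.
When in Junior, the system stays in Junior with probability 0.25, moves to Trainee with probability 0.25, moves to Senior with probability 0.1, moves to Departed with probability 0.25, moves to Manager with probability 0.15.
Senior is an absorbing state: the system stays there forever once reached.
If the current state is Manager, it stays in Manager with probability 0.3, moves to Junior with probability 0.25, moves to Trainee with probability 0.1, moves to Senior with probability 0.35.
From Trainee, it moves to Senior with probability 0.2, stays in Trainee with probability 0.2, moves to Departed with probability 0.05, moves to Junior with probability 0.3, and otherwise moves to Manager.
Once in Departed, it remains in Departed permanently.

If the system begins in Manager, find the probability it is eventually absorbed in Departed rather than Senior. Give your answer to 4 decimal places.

0.2156

Let h(s) be the probability of absorption at Departed starting from transient state s. Then h(Departed) = 1 and h(Senior) = 0. By first-step analysis:
h(Junior) = 0.25·h(Junior) + 0.1·0 + 0.15·h(Manager) + 0.25·h(Trainee) + 0.25·1
h(Manager) = 0.25·h(Junior) + 0.35·0 + 0.3·h(Manager) + 0.1·h(Trainee)
h(Trainee) = 0.3·h(Junior) + 0.2·0 + 0.25·h(Manager) + 0.2·h(Trainee) + 0.05·1
Solving: h(Junior) = 0.4797, h(Manager) = 0.2156, h(Trainee) = 0.3098.
Starting from Manager, the probability is 0.2156.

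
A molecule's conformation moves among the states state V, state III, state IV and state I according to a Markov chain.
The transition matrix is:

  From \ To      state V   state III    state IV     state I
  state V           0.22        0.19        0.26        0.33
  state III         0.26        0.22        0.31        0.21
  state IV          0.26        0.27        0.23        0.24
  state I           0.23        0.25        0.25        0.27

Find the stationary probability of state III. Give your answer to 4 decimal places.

Let the stationary distribution be π with π = πP and π_1 + π_2 + π_3 + π_4 = 1.
π_1 = 0.22·π_1 + 0.26·π_2 + 0.26·π_3 + 0.23·π_4
π_2 = 0.19·π_1 + 0.22·π_2 + 0.27·π_3 + 0.25·π_4
π_3 = 0.26·π_1 + 0.31·π_2 + 0.23·π_3 + 0.25·π_4
Solving with the normalization constraint gives π = (0.2424, 0.2337, 0.2612, 0.2627).
So the stationary probability of state III is 0.2337.

0.2337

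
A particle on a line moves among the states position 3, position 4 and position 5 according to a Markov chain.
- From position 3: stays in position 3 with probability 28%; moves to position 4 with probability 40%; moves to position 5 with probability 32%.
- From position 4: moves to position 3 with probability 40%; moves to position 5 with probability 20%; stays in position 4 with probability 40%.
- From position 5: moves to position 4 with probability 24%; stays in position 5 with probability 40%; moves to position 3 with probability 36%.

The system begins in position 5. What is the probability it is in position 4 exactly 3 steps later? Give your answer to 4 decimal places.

0.3483

Propagate the distribution vector 3 steps from position 5.
After 0 steps: (0.0000, 0.0000, 1.0000)
After 1 step: (0.3600, 0.2400, 0.4000)
After 2 steps: (0.3408, 0.3360, 0.3232)
After 3 steps: (0.3462, 0.3483, 0.3055)
P(in position 4 after 3 steps) = 0.3483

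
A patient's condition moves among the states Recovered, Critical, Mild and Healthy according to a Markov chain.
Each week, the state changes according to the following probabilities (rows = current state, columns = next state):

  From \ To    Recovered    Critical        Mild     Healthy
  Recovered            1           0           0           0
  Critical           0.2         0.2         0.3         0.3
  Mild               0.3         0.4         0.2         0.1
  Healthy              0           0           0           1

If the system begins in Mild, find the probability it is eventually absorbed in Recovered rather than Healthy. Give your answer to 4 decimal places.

Let h(s) be the probability of absorption at Recovered starting from transient state s. Then h(Recovered) = 1 and h(Healthy) = 0. By first-step analysis:
h(Critical) = 0.2·1 + 0.2·h(Critical) + 0.3·h(Mild) + 0.3·0
h(Mild) = 0.3·1 + 0.4·h(Critical) + 0.2·h(Mild) + 0.1·0
Solving: h(Critical) = 0.4808, h(Mild) = 0.6154.
Starting from Mild, the probability is 0.6154.

0.6154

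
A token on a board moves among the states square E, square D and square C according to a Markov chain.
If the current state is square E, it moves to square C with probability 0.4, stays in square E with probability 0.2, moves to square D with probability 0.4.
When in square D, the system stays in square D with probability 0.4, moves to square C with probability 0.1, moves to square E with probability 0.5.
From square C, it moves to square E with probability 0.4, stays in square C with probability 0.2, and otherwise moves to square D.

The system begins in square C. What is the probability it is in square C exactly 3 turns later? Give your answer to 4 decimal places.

Propagate the distribution vector 3 turns from square C.
After 0 turns: (0.0000, 0.0000, 1.0000)
After 1 turn: (0.4000, 0.4000, 0.2000)
After 2 turns: (0.3600, 0.4000, 0.2400)
After 3 turns: (0.3680, 0.4000, 0.2320)
P(in square C after 3 turns) = 0.2320

0.2320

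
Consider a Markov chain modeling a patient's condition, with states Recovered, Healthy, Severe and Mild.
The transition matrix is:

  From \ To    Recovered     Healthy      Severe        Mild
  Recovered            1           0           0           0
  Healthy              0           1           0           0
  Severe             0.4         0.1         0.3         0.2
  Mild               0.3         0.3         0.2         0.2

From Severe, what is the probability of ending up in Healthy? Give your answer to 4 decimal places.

Let h(s) be the probability of absorption at Healthy starting from transient state s. Then h(Healthy) = 1 and h(Recovered) = 0. By first-step analysis:
h(Severe) = 0.4·0 + 0.1·1 + 0.3·h(Severe) + 0.2·h(Mild)
h(Mild) = 0.3·0 + 0.3·1 + 0.2·h(Severe) + 0.2·h(Mild)
Solving: h(Severe) = 0.2692, h(Mild) = 0.4423.
Starting from Severe, the probability is 0.2692.

0.2692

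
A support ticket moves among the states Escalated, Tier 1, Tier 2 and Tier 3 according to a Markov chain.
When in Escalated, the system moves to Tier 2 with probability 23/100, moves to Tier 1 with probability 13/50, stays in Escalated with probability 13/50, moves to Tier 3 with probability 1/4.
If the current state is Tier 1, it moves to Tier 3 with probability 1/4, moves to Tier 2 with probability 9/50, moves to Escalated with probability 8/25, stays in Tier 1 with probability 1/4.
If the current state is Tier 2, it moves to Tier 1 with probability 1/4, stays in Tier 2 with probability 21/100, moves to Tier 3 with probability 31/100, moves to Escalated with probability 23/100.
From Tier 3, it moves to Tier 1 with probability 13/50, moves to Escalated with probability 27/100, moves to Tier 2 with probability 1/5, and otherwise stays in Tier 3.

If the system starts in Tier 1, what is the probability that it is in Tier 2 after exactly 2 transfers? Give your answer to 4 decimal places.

Propagate the distribution vector 2 transfers from Tier 1.
After 0 transfers: (0.0000, 1.0000, 0.0000, 0.0000)
After 1 transfer: (0.3200, 0.2500, 0.1800, 0.2500)
After 2 transfers: (0.2721, 0.2557, 0.2064, 0.2658)
P(in Tier 2 after 2 transfers) = 0.2064

0.2064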